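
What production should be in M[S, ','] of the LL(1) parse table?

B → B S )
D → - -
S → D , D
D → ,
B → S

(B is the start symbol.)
S → D , D

To find M[S, ','], we find productions for S where ',' is in the predict set (PREDICT(N → α) = (FIRST(α) \ {ε}) ∪ (FOLLOW(N) if α ⇒* ε)).

Relevant sets:
  FIRST(D) = { ',', '-' }

S → D , D: PREDICT = { ',', '-' }
  ',' is in predict set, so this production goes in M[S, ',']

M[S, ','] = S → D , D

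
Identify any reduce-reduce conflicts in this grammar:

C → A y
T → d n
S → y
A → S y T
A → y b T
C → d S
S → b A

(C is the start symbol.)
A reduce-reduce conflict occurs when an LR(0) state has two complete items [A → α .] and [B → β .] — both call for a reduction, and with no lookahead the parser cannot choose between them.

Augment with C' → C and build the canonical LR(0) collection (I0 = CLOSURE({[C' → . C]}), then GOTO on every symbol after a dot until no new states appear). It has 17 states:
  I0: { [A → . S y T], [A → . y b T], [C → . A y], [C → . d S], [C' → . C], [S → . b A], [S → . y] }  — shift
  I1: { [C → A . y] }  — shift
  I2: { [C' → C .] }  — accept
  I3: { [A → S . y T] }  — shift
  I4: { [A → . S y T], [A → . y b T], [S → . b A], [S → . y], [S → b . A] }  — shift
  I5: { [C → d . S], [S → . b A], [S → . y] }  — shift
  I6: { [A → y . b T], [S → y .] }  — shift, reduce
  I7: { [A → y b . T], [T → . d n] }  — shift
  I8: { [A → y b T .] }  — reduce
  I9: { [T → d . n] }  — shift
  I10: { [T → d n .] }  — reduce
  I11: { [C → d S .] }  — reduce
  I12: { [S → y .] }  — reduce
  I13: { [S → b A .] }  — reduce
  I14: { [A → S y . T], [T → . d n] }  — shift
  I15: { [A → S y T .] }  — reduce
  I16: { [C → A y .] }  — reduce

No state contains more than one complete item.

Answer: No reduce-reduce conflicts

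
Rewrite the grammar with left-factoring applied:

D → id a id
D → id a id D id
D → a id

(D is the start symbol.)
Left-factoring transforms A → αβ₁ | αβ₂ into A → αA' and A' → β₁ | β₂
(α is the longest common prefix among the alternatives). Repeat until
no nonterminal has two alternatives with a common prefix.

Round 1: D has alternatives sharing prefix 'id a id'. Introduce D': D → id a id D'
  Add: D' → ε
  Add: D' → D id

No remaining common prefixes — done.

Resulting grammar:
D → id a id D'
D' → ε
D' → D id
D → a id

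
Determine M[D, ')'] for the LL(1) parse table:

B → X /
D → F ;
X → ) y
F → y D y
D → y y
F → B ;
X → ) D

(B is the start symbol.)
D → F ;

To find M[D, ')'], we find productions for D where ')' is in the predict set (PREDICT(N → α) = (FIRST(α) \ {ε}) ∪ (FOLLOW(N) if α ⇒* ε)).

Relevant sets:
  FIRST(F) = { ')', 'y' }

D → F ;: PREDICT = { ')', 'y' }
  ')' is in predict set, so this production goes in M[D, ')']
D → y y: PREDICT = { 'y' }

M[D, ')'] = D → F ;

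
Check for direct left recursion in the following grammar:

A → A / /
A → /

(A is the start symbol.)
A → A / /: LEFT RECURSIVE (starts with A)
A → /: starts with '/'

The grammar has direct left recursion on: A.

Answer: Yes, A is left-recursive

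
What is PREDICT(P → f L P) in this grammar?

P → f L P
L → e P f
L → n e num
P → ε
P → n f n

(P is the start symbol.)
{ 'f' }

PREDICT(P → f L P) = (FIRST(RHS) \ {ε}) ∪ (FOLLOW(P) if ε ∈ FIRST(RHS), i.e. RHS ⇒* ε)
FIRST(f L P) = { 'f' }
ε ∉ FIRST(f L P), so FOLLOW(P) is not added.
PREDICT(P → f L P) = { 'f' }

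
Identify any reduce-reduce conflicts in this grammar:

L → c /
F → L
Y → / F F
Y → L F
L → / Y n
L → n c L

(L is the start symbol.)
A reduce-reduce conflict occurs when an LR(0) state has two complete items [A → α .] and [B → β .] — both call for a reduction, and with no lookahead the parser cannot choose between them.

Augment with L' → L and build the canonical LR(0) collection (I0 = CLOSURE({[L' → . L]}), then GOTO on every symbol after a dot until no new states appear). It has 17 states:
  I0: { [L → . / Y n], [L → . c /], [L → . n c L], [L' → . L] }  — shift
  I1: { [L → . / Y n], [L → . c /], [L → . n c L], [L → / . Y n], [Y → . / F F], [Y → . L F] }  — shift
  I2: { [L' → L .] }  — accept
  I3: { [L → c . /] }  — shift
  I4: { [L → n . c L] }  — shift
  I5: { [L → . / Y n], [L → . c /], [L → . n c L], [L → n c . L] }  — shift
  I6: { [L → n c L .] }  — reduce
  I7: { [L → c / .] }  — reduce
  I8: { [F → . L], [L → . / Y n], [L → . c /], [L → . n c L], [L → / . Y n], [Y → . / F F], [Y → . L F], [Y → / . F F] }  — shift
  I9: { [F → . L], [L → . / Y n], [L → . c /], [L → . n c L], [Y → L . F] }  — shift
  I10: { [L → / Y . n] }  — shift
  I11: { [L → / Y n .] }  — reduce
  I12: { [Y → L F .] }  — reduce
  I13: { [F → L .] }  — reduce
  I14: { [F → . L], [L → . / Y n], [L → . c /], [L → . n c L], [Y → / F . F] }  — shift
  I15: { [F → . L], [F → L .], [L → . / Y n], [L → . c /], [L → . n c L], [Y → L . F] }  — shift, reduce
  I16: { [Y → / F F .] }  — reduce

No state contains more than one complete item.

Answer: No reduce-reduce conflicts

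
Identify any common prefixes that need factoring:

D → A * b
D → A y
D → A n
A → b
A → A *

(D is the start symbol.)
Left-factoring is needed when two productions for the same non-terminal
share a common prefix on the right-hand side.

Productions for D:
  D → A * b
  D → A y
  D → A n
Productions for A:
  A → b
  A → A *

Found common prefix 'A' in productions for D

Answer: Yes, D has productions with common prefix 'A'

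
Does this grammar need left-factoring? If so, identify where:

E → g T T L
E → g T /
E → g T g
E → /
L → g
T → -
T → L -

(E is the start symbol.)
Yes, E has productions with common prefix 'g T'

Left-factoring is needed when two productions for the same non-terminal
share a common prefix on the right-hand side.

Productions for E:
  E → g T T L
  E → g T /
  E → g T g
  E → /
Productions for T:
  T → -
  T → L -

Found common prefix 'g T' in productions for E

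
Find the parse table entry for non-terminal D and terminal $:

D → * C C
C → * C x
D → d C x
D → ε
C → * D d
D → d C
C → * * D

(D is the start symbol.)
D → ε

To find M[D, $], we find productions for D where $ is in the predict set (PREDICT(N → α) = (FIRST(α) \ {ε}) ∪ (FOLLOW(N) if α ⇒* ε)).

Relevant sets:
  FOLLOW(D) = { $, '*', 'd', 'x' }

D → * C C: PREDICT = { '*' }
D → d C x: PREDICT = { 'd' }
D → ε: PREDICT = { $, '*', 'd', 'x' }
  $ is in predict set, so this production goes in M[D, $]
D → d C: PREDICT = { 'd' }

M[D, $] = D → ε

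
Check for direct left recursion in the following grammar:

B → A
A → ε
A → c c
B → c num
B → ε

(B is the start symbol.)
No direct left recursion

Direct left recursion occurs when N → N α for some non-terminal N (the right-hand side begins with the left-hand side itself).

B → A: starts with A
A → ε: starts with ε
A → c c: starts with c
B → c num: starts with c
B → ε: starts with ε

No direct left recursion found.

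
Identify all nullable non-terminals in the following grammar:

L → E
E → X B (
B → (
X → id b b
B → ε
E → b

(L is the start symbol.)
{ 'B' }

A non-terminal is nullable if it can derive ε (the empty string): either it has an ε-production, or it has a production whose right-hand side consists entirely of nullable non-terminals.

ε-productions: B → ε
So B is immediately nullable.
No further non-terminal can be added: every production for the remaining non-terminals contains a terminal or a non-nullable non-terminal.
Nullable = { 'B' }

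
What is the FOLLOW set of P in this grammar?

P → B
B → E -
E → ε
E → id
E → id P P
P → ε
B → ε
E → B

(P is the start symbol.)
To compute FOLLOW(P), find every occurrence of P on a right-hand side N → α P β: add FIRST(β) \ {ε}, and if β is empty or nullable also add FOLLOW(N). Iterate to a fixed point.

P is the start symbol, so $ ∈ FOLLOW(P).
In E → id P P: P is followed by P, add FIRST(P) \ {ε} = { '-', 'id' }
  P is nullable, so also add FOLLOW(E)
In E → id P P: P is at the end, add FOLLOW(E)

The FOLLOW sets referred to above (computed the same way, to a fixed point):
  FOLLOW(E) = { '-' }

Taking the union: FOLLOW(P) = { $, '-', 'id' }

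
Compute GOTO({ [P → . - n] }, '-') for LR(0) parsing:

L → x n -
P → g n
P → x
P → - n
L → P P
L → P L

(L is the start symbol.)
{ [P → - . n] }

GOTO(I, '-') = CLOSURE({ [A → αX.β] : [A → α.Xβ] ∈ I, X = '-' })

Items with dot before '-', with the dot advanced:
  [P → . - n] → [P → - . n]
Closure adds nothing (no advanced item has the dot before a non-terminal).

GOTO = { [P → - . n] }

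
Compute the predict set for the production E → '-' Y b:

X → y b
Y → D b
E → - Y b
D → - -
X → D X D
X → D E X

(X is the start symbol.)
{ '-' }

PREDICT(E → '-' Y b) = (FIRST(RHS) \ {ε}) ∪ (FOLLOW(E) if ε ∈ FIRST(RHS), i.e. RHS ⇒* ε)
FIRST('-' Y b) = { '-' }
ε ∉ FIRST('-' Y b), so FOLLOW(E) is not added.
PREDICT(E → '-' Y b) = { '-' }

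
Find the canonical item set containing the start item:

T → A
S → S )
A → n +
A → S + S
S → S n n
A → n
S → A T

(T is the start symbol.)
{ [A → . S + S], [A → . n +], [A → . n], [S → . A T], [S → . S )], [S → . S n n], [T → . A], [T' → . T] }

First, augment the grammar with T' → T
I₀ = CLOSURE({ [T' → . T] }):
  [T' → . T] has the dot before T: add [T → . A]
  [T → . A] has the dot before A: add [A → . n +], [A → . S + S], [A → . n]
  [A → . S + S] has the dot before S: add [S → . S )], [S → . S n n], [S → . A T]
No further items can be added.

I₀ = { [A → . S + S], [A → . n +], [A → . n], [S → . A T], [S → . S )], [S → . S n n], [T → . A], [T' → . T] }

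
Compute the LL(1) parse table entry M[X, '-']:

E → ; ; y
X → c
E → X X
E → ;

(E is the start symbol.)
To find M[X, '-'], we find productions for X where '-' is in the predict set (PREDICT(N → α) = (FIRST(α) \ {ε}) ∪ (FOLLOW(N) if α ⇒* ε)).

X → c: PREDICT = { 'c' }

M[X, '-'] is empty (no production applies)

Answer: Empty (error entry)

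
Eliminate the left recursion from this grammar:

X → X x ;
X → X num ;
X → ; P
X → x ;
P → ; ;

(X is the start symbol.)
X is directly left-recursive. The standard transformation for
  A → A α₁ | ... | A α_m | β₁ | ... | β_n
is
  A  → β₁ A' | ... | β_n A'
  A' → α₁ A' | ... | α_m A' | ε

X → ; P becomes X → ; P X'
X → x ; becomes X → x ; X'
X → X x ; becomes X' → x ; X'
X → X num ; becomes X' → num ; X'
Add X' → ε

Productions for other non-terminals are unchanged:
  P → ; ;

Resulting grammar:
X → ; P X'
X → x ; X'
X' → x ; X'
X' → num ; X'
X' → ε
P → ; ;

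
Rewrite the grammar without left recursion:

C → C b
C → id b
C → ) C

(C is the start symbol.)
C → id b C'
C → ) C C'
C' → b C'
C' → ε

C is directly left-recursive. The standard transformation for
  A → A α₁ | ... | A α_m | β₁ | ... | β_n
is
  A  → β₁ A' | ... | β_n A'
  A' → α₁ A' | ... | α_m A' | ε

C → id b becomes C → id b C'
C → ) C becomes C → ) C C'
C → C b becomes C' → b C'
Add C' → ε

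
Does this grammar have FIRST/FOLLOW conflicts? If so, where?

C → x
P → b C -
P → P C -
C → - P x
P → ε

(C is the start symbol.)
Yes. P → P C '-' with FOLLOW(P) on { '-', 'x' }

Nullable non-terminals: P.
FIRST sets used below: FIRST(P) = { '-', 'b', 'x', ε }, FIRST(C) = { '-', 'x' }

P: nullable alternative(s) P → ε; FOLLOW(P) = { '-', 'x' }
  P → b C -: FIRST \ {ε} = { 'b' } — disjoint from FOLLOW(P)
  P → P C -: FIRST \ {ε} = { '-', 'b', 'x' } — overlaps FOLLOW(P) on { '-', 'x' }: CONFLICT
  P → ε: FIRST \ {ε} = { } — this is the only nullable alternative, skip

C has no nullable alternative, so no FIRST/FOLLOW check is needed there.

So the grammar has 1 FIRST/FOLLOW conflict (marked CONFLICT above).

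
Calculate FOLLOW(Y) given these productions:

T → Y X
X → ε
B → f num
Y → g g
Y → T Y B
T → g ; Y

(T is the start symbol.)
In T → Y X: Y is followed by X, add FIRST(X) \ {ε} = { }
  X is nullable, so also add FOLLOW(T)
In Y → T Y B: Y is followed by B, add FIRST(B) \ {ε} = { 'f' }
In T → g ; Y: Y is at the end, add FOLLOW(T)

The FOLLOW sets referred to above (computed the same way, to a fixed point):
  FOLLOW(T) = { $, 'g' }

Taking the union: FOLLOW(Y) = { $, 'f', 'g' }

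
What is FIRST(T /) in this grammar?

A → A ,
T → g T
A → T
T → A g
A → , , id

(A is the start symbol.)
{ ',', 'g' }

FIRST sets of the non-terminals involved (from the grammar, by fixed-point iteration):
  FIRST(T) = { ',', 'g' }

To compute FIRST(T /), process the symbols left to right:
Symbol T is a non-terminal. Add FIRST(T) \ {ε} = { ',', 'g' }
T is not nullable (ε ∉ FIRST(T)), so stop here.
FIRST(T /) = { ',', 'g' }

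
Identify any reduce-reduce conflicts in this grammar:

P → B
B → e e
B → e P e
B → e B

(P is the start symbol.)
Yes — I4: [B → e B .] vs [P → B .]

Augment with P' → P and build the canonical LR(0) collection (I0 = CLOSURE({[P' → . P]}), then GOTO on every symbol after a dot until no new states appear). It has 8 states:
  I0: { [B → . e B], [B → . e P e], [B → . e e], [P → . B], [P' → . P] }  — shift
  I1: { [P → B .] }  — reduce
  I2: { [P' → P .] }  — accept
  I3: { [B → . e B], [B → . e P e], [B → . e e], [B → e . B], [B → e . P e], [B → e . e], [P → . B] }  — shift
  I4: { [B → e B .], [P → B .] }  — 2 reduces
  I5: { [B → e P . e] }  — shift
  I6: { [B → . e B], [B → . e P e], [B → . e e], [B → e . B], [B → e . P e], [B → e . e], [B → e e .], [P → . B] }  — shift, reduce
  I7: { [B → e P e .] }  — reduce

I4 contains complete items [B → e B .], [P → B .] — reduce-reduce conflict.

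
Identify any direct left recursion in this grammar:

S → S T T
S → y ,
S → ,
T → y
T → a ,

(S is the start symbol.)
Yes, S is left-recursive

S → S T T: LEFT RECURSIVE (starts with S)
S → y ,: starts with y
S → ,: starts with ','
T → y: starts with y
T → a ,: starts with a

The grammar has direct left recursion on: S.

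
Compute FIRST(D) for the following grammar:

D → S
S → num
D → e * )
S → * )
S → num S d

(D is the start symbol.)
{ '*', 'e', 'num' }

To compute FIRST(D), examine every production with D on the left-hand side, reading each right-hand side left to right until a non-nullable symbol is reached.

FIRST sets of the other non-terminals involved (by the same procedure, iterated to a fixed point):
  FIRST(S) = { '*', 'num' }

From D → S:
  - S is a non-terminal: add FIRST(S) \ {ε} = { '*', 'num' }
    S is not nullable, so stop
From D → e * ):
  - e is a terminal: add 'e' and stop

Collecting: FIRST(D) = { '*', 'e', 'num' }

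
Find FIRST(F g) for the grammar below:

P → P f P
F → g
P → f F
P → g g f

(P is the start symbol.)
{ 'g' }

FIRST sets of the non-terminals involved (from the grammar, by fixed-point iteration):
  FIRST(F) = { 'g' }

To compute FIRST(F g), process the symbols left to right:
Symbol F is a non-terminal. Add FIRST(F) \ {ε} = { 'g' }
F is not nullable (ε ∉ FIRST(F)), so stop here.
FIRST(F g) = { 'g' }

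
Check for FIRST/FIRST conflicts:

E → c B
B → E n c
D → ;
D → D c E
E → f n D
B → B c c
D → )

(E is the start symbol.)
Yes. B → E n c / B → B c c on { 'c', 'f' }; D → ';' / D → D c E on { ';' }; D → D c E / D → ')' on { ')' }

A FIRST/FIRST conflict occurs when two productions N → α and N → β for the same non-terminal have FIRST(α) ∩ FIRST(β) ≠ ∅ (with ε ∈ FIRST of a nullable right-hand side, so two nullable alternatives also conflict).

FIRST sets of the non-terminals at (or reachable through a nullable prefix from) the front of some alternative:
  FIRST(E) = { 'c', 'f' }
  FIRST(B) = { 'c', 'f' }
  FIRST(D) = { ')', ';' }

Productions for E:
  E → c B: FIRST = { 'c' }
  E → f n D: FIRST = { 'f' }
Productions for B:
  B → E n c: FIRST = { 'c', 'f' }
  B → B c c: FIRST = { 'c', 'f' }
Productions for D:
  D → ;: FIRST = { ';' }
  D → D c E: FIRST = { ')', ';' }
  D → ): FIRST = { ')' }

Conflict for B: B → E n c and B → B c c
  Overlap: { 'c', 'f' }
Conflict for D: D → ; and D → D c E
  Overlap: { ';' }
Conflict for D: D → D c E and D → )
  Overlap: { ')' }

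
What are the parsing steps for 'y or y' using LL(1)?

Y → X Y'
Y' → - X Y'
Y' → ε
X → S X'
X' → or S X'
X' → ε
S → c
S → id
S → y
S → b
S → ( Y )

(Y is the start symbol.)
LL(1) parsing maintains a stack (initially the start symbol over $) and the input. At each step: if the stack top is a terminal, match it against the current input token; if it is a non-terminal N, replace it with the RHS of M[N, lookahead] (the unique production whose predict set contains the lookahead).

Stack is shown with the top on the left.

Stack         Input     Action
------------------------------
Y $           y or y $  output Y → X Y'
X Y' $        y or y $  output X → S X'
S X' Y' $     y or y $  output S → y
y X' Y' $     y or y $  match 'y'
X' Y' $       or y $    output X' → or S X'
or S X' Y' $  or y $    match 'or'
S X' Y' $     y $       output S → y
y X' Y' $     y $       match 'y'
X' Y' $       $         output X' → ε
Y' $          $         output Y' → ε
$             $         accept

The string is accepted.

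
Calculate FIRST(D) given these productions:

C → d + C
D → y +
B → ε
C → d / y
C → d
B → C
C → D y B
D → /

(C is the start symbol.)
{ '/', 'y' }

To compute FIRST(D), examine every production with D on the left-hand side, reading each right-hand side left to right until a non-nullable symbol is reached.

From D → y +:
  - y is a terminal: add 'y' and stop
From D → /:
  - '/' is a terminal: add '/' and stop

Collecting: FIRST(D) = { '/', 'y' }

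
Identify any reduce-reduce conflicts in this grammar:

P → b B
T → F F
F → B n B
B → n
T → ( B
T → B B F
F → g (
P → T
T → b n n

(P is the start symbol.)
No reduce-reduce conflicts

A reduce-reduce conflict occurs when an LR(0) state has two complete items [A → α .] and [B → β .] — both call for a reduction, and with no lookahead the parser cannot choose between them.

Augment with P' → P and build the canonical LR(0) collection (I0 = CLOSURE({[P' → . P]}), then GOTO on every symbol after a dot until no new states appear). It has 21 states:
  I0: { [B → . n], [F → . B n B], [F → . g (], [P → . T], [P → . b B], [P' → . P], [T → . ( B], [T → . B B F], [T → . F F], [T → . b n n] }  — shift
  I1: { [B → . n], [T → ( . B] }  — shift
  I2: { [B → . n], [F → B . n B], [T → B . B F] }  — shift
  I3: { [B → . n], [F → . B n B], [F → . g (], [T → F . F] }  — shift
  I4: { [P' → P .] }  — accept
  I5: { [P → T .] }  — reduce
  I6: { [B → . n], [P → b . B], [T → b . n n] }  — shift
  I7: { [F → g . (] }  — shift
  I8: { [B → n .] }  — reduce
  I9: { [F → g ( .] }  — reduce
  I10: { [P → b B .] }  — reduce
  I11: { [B → n .], [T → b n . n] }  — shift, reduce
  I12: { [T → b n n .] }  — reduce
  I13: { [F → B . n B] }  — shift
  I14: { [T → F F .] }  — reduce
  I15: { [B → . n], [F → B n . B] }  — shift
  I16: { [F → B n B .] }  — reduce
  I17: { [B → . n], [F → . B n B], [F → . g (], [T → B B . F] }  — shift
  I18: { [B → . n], [B → n .], [F → B n . B] }  — shift, reduce
  I19: { [T → B B F .] }  — reduce
  I20: { [T → ( B .] }  — reduce

No state contains more than one complete item.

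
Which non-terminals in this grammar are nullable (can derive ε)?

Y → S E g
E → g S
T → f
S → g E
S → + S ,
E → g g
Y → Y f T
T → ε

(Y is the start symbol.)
ε-productions: T → ε
So T is immediately nullable.
No further non-terminal can be added: every production for the remaining non-terminals contains a terminal or a non-nullable non-terminal.
Nullable = { 'T' }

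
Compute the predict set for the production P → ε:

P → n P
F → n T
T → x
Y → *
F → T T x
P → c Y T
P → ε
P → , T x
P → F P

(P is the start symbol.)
PREDICT(P → ε) = (FIRST(RHS) \ {ε}) ∪ (FOLLOW(P) if ε ∈ FIRST(RHS), i.e. RHS ⇒* ε)
The right-hand side is ε (FIRST(ε) = { ε }), so the predict set is FOLLOW(P) = { $ }
PREDICT(P → ε) = { $ }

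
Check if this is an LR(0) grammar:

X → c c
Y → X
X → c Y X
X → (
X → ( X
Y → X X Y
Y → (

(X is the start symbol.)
No. Shift-reduce conflict between [X → ( .] and [X → . (]

Augment with X' → X and build the canonical LR(0) collection (I0 = CLOSURE({[X' → . X]}), then GOTO on every symbol after a dot until no new states appear). It has 12 states:
  I0: { [X → . ( X], [X → . (], [X → . c Y X], [X → . c c], [X' → . X] }  — shift
  I1: { [X → ( . X], [X → ( .], [X → . ( X], [X → . (], [X → . c Y X], [X → . c c] }  — shift, reduce
  I2: { [X' → X .] }  — accept
  I3: { [X → . ( X], [X → . (], [X → . c Y X], [X → . c c], [X → c . Y X], [X → c . c], [Y → . (], [Y → . X X Y], [Y → . X] }  — shift
  I4: { [X → ( . X], [X → ( .], [X → . ( X], [X → . (], [X → . c Y X], [X → . c c], [Y → ( .] }  — shift, 2 reduces
  I5: { [X → . ( X], [X → . (], [X → . c Y X], [X → . c c], [Y → X . X Y], [Y → X .] }  — shift, reduce
  I6: { [X → . ( X], [X → . (], [X → . c Y X], [X → . c c], [X → c Y . X] }  — shift
  I7: { [X → . ( X], [X → . (], [X → . c Y X], [X → . c c], [X → c . Y X], [X → c . c], [X → c c .], [Y → . (], [Y → . X X Y], [Y → . X] }  — shift, reduce
  I8: { [X → c Y X .] }  — reduce
  I9: { [X → . ( X], [X → . (], [X → . c Y X], [X → . c c], [Y → . (], [Y → . X X Y], [Y → . X], [Y → X X . Y] }  — shift
  I10: { [Y → X X Y .] }  — reduce
  I11: { [X → ( X .] }  — reduce

Conflict in state I1:
  Shift-reduce conflict between [X → ( .] and [X → . (]
So the grammar is NOT LR(0).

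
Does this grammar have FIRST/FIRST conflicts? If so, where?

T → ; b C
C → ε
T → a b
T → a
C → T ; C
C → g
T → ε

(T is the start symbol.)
Yes. T → a b / T → a on { 'a' }

A FIRST/FIRST conflict occurs when two productions N → α and N → β for the same non-terminal have FIRST(α) ∩ FIRST(β) ≠ ∅ (with ε ∈ FIRST of a nullable right-hand side, so two nullable alternatives also conflict).

FIRST sets of the non-terminals at (or reachable through a nullable prefix from) the front of some alternative:
  FIRST(T) = { ';', 'a', ε }

Productions for T:
  T → ; b C: FIRST = { ';' }
  T → a b: FIRST = { 'a' }
  T → a: FIRST = { 'a' }
  T → ε: FIRST = { ε }
Productions for C:
  C → ε: FIRST = { ε }
  C → T ; C: FIRST = { ';', 'a' }
  C → g: FIRST = { 'g' }

Conflict for T: T → a b and T → a
  Overlap: { 'a' }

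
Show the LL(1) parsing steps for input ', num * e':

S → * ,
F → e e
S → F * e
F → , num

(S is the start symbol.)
LL(1) parsing maintains a stack (initially the start symbol over $) and the input. At each step: if the stack top is a terminal, match it against the current input token; if it is a non-terminal N, replace it with the RHS of M[N, lookahead] (the unique production whose predict set contains the lookahead).

Stack is shown with the top on the left.

Stack        Input        Action
--------------------------------
S $          , num * e $  output S → F * e
F * e $      , num * e $  output F → , num
, num * e $  , num * e $  match ','
num * e $    num * e $    match 'num'
* e $        * e $        match '*'
e $          e $          match 'e'
$            $            accept

The string is accepted.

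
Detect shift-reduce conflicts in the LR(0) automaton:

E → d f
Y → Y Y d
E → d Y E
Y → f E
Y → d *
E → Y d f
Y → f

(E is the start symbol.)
A shift-reduce conflict occurs when an LR(0) state has both:
  - a complete (reduce) item [A → α .] (dot at the end), and
  - a shift item [B → β . c γ] (dot before a terminal).

Augment with E' → E and build the canonical LR(0) collection (I0 = CLOSURE({[E' → . E]}), then GOTO on every symbol after a dot until no new states appear). It has 17 states:
  I0: { [E → . Y d f], [E → . d Y E], [E → . d f], [E' → . E], [Y → . Y Y d], [Y → . d *], [Y → . f E], [Y → . f] }  — shift
  I1: { [E' → E .] }  — accept
  I2: { [E → Y . d f], [Y → . Y Y d], [Y → . d *], [Y → . f E], [Y → . f], [Y → Y . Y d] }  — shift
  I3: { [E → d . Y E], [E → d . f], [Y → . Y Y d], [Y → . d *], [Y → . f E], [Y → . f], [Y → d . *] }  — shift
  I4: { [E → . Y d f], [E → . d Y E], [E → . d f], [Y → . Y Y d], [Y → . d *], [Y → . f E], [Y → . f], [Y → f . E], [Y → f .] }  — shift, reduce
  I5: { [Y → f E .] }  — reduce
  I6: { [Y → d * .] }  — reduce
  I7: { [E → . Y d f], [E → . d Y E], [E → . d f], [E → d Y . E], [Y → . Y Y d], [Y → . d *], [Y → . f E], [Y → . f], [Y → Y . Y d] }  — shift
  I8: { [Y → d . *] }  — shift
  I9: { [E → . Y d f], [E → . d Y E], [E → . d f], [E → d f .], [Y → . Y Y d], [Y → . d *], [Y → . f E], [Y → . f], [Y → f . E], [Y → f .] }  — shift, 2 reduces
  I10: { [E → d Y E .] }  — reduce
  I11: { [E → Y . d f], [Y → . Y Y d], [Y → . d *], [Y → . f E], [Y → . f], [Y → Y . Y d], [Y → Y Y . d] }  — shift
  I12: { [Y → . Y Y d], [Y → . d *], [Y → . f E], [Y → . f], [Y → Y . Y d], [Y → Y Y . d] }  — shift
  I13: { [E → Y d . f], [Y → Y Y d .], [Y → d . *] }  — shift, reduce
  I14: { [E → Y d f .] }  — reduce
  I15: { [Y → Y Y d .], [Y → d . *] }  — shift, reduce
  I16: { [E → Y d . f], [Y → d . *] }  — shift

I4 contains reduce item [Y → f .] and shift items [E → . d Y E], [E → . d f], [Y → . d *], [Y → . f], [Y → . f E] — shift-reduce conflict.
I9 contains reduce items [E → d f .], [Y → f .] and shift items [E → . d Y E], [E → . d f], [Y → . d *], [Y → . f], [Y → . f E] — shift-reduce conflict.
I13 contains reduce item [Y → Y Y d .] and shift items [E → Y d . f], [Y → d . *] — shift-reduce conflict.
I15 contains reduce item [Y → Y Y d .] and shift item [Y → d . *] — shift-reduce conflict.

Answer: Yes — I4: [Y → f .] vs [E → . d Y E]; I9: [E → d f .] vs [E → . d Y E]; I13: [Y → Y Y d .] vs [E → Y d . f]; I15: [Y → Y Y d .] vs [Y → d . *]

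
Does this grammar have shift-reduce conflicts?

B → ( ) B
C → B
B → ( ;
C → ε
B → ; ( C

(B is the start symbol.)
Augment with B' → B and build the canonical LR(0) collection (I0 = CLOSURE({[B' → . B]}), then GOTO on every symbol after a dot until no new states appear). It has 10 states:
  I0: { [B → . ( ) B], [B → . ( ;], [B → . ; ( C], [B' → . B] }  — shift
  I1: { [B → ( . ) B], [B → ( . ;] }  — shift
  I2: { [B → ; . ( C] }  — shift
  I3: { [B' → B .] }  — accept
  I4: { [B → . ( ) B], [B → . ( ;], [B → . ; ( C], [B → ; ( . C], [C → . B], [C → .] }  — shift, reduce
  I5: { [C → B .] }  — reduce
  I6: { [B → ; ( C .] }  — reduce
  I7: { [B → ( ) . B], [B → . ( ) B], [B → . ( ;], [B → . ; ( C] }  — shift
  I8: { [B → ( ; .] }  — reduce
  I9: { [B → ( ) B .] }  — reduce

I4 contains reduce item [C → .] and shift items [B → . ( ) B], [B → . ( ;], [B → . ; ( C] — shift-reduce conflict.

Answer: Yes — I4: [C → .] vs [B → . ( ) B]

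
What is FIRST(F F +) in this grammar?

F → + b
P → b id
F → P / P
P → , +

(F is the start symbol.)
{ '+', ',', 'b' }

FIRST sets of the non-terminals involved (from the grammar, by fixed-point iteration):
  FIRST(F) = { '+', ',', 'b' }

To compute FIRST(F F +), process the symbols left to right:
Symbol F is a non-terminal. Add FIRST(F) \ {ε} = { '+', ',', 'b' }
F is not nullable (ε ∉ FIRST(F)), so stop here.
FIRST(F F +) = { '+', ',', 'b' }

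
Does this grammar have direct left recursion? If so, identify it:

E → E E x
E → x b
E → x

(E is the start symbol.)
E → E E x: LEFT RECURSIVE (starts with E)
E → x b: starts with x
E → x: starts with x

The grammar has direct left recursion on: E.

Answer: Yes, E is left-recursive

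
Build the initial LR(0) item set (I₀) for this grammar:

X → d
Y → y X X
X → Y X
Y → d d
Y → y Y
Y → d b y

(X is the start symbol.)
First, augment the grammar with X' → X
I₀ = CLOSURE({ [X' → . X] }):
  [X' → . X] has the dot before X: add [X → . d], [X → . Y X]
  [X → . Y X] has the dot before Y: add [Y → . y X X], [Y → . d d], [Y → . y Y], [Y → . d b y]
No further items can be added.

I₀ = { [X → . Y X], [X → . d], [X' → . X], [Y → . d b y], [Y → . d d], [Y → . y X X], [Y → . y Y] }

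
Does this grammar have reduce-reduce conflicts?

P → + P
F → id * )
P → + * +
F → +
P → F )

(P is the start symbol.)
A reduce-reduce conflict occurs when an LR(0) state has two complete items [A → α .] and [B → β .] — both call for a reduction, and with no lookahead the parser cannot choose between them.

Augment with P' → P and build the canonical LR(0) collection (I0 = CLOSURE({[P' → . P]}), then GOTO on every symbol after a dot until no new states appear). It has 11 states:
  I0: { [F → . +], [F → . id * )], [P → . + * +], [P → . + P], [P → . F )], [P' → . P] }  — shift
  I1: { [F → + .], [F → . +], [F → . id * )], [P → + . * +], [P → + . P], [P → . + * +], [P → . + P], [P → . F )] }  — shift, reduce
  I2: { [P → F . )] }  — shift
  I3: { [P' → P .] }  — accept
  I4: { [F → id . * )] }  — shift
  I5: { [F → id * . )] }  — shift
  I6: { [F → id * ) .] }  — reduce
  I7: { [P → F ) .] }  — reduce
  I8: { [P → + * . +] }  — shift
  I9: { [P → + P .] }  — reduce
  I10: { [P → + * + .] }  — reduce

No state contains more than one complete item.

Answer: No reduce-reduce conflicts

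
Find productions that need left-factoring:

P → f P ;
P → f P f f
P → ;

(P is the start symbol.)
Left-factoring is needed when two productions for the same non-terminal
share a common prefix on the right-hand side.

Productions for P:
  P → f P ;
  P → f P f f
  P → ;

Found common prefix 'f P' in productions for P

Answer: Yes, P has productions with common prefix 'f P'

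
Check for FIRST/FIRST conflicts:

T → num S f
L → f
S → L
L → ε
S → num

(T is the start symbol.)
No FIRST/FIRST conflicts.

FIRST sets of the non-terminals at (or reachable through a nullable prefix from) the front of some alternative:
  FIRST(L) = { 'f', ε }

Productions for L:
  L → f: FIRST = { 'f' }
  L → ε: FIRST = { ε }
Productions for S:
  S → L: FIRST = { 'f', ε }
  S → num: FIRST = { 'num' }
T has only one production, so no FIRST/FIRST conflict is possible there.

All alternatives of each non-terminal have pairwise disjoint FIRST sets.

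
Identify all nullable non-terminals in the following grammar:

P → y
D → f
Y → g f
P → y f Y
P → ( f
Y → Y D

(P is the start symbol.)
There are no ε-productions, so no non-terminal can derive ε.
No non-terminals are nullable.

Answer: None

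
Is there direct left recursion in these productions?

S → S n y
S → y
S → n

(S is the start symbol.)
Yes, S is left-recursive

Direct left recursion occurs when N → N α for some non-terminal N (the right-hand side begins with the left-hand side itself).

S → S n y: LEFT RECURSIVE (starts with S)
S → y: starts with y
S → n: starts with n

The grammar has direct left recursion on: S.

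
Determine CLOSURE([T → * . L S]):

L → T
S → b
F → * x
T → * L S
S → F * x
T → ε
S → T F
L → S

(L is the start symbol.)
To compute CLOSURE, for each item [A → α.Bβ] where B is a non-terminal, add [B → .γ] for all productions B → γ; repeat for the newly added items until nothing changes.

Start with: [T → * . L S]
  [T → * . L S] has the dot before L: add [L → . T], [L → . S]
  [L → . T] has the dot before T: add [T → . * L S], [T → .]
  [L → . S] has the dot before S: add [S → . b], [S → . F * x], [S → . T F]
  [S → . F * x] has the dot before F: add [F → . * x]
No further items can be added.

CLOSURE = { [F → . * x], [L → . S], [L → . T], [S → . F * x], [S → . T F], [S → . b], [T → * . L S], [T → . * L S], [T → .] }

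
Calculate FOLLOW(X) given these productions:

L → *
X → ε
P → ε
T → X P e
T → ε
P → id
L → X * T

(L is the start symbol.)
{ '*', 'e', 'id' }

To compute FOLLOW(X), find every occurrence of X on a right-hand side N → α X β: add FIRST(β) \ {ε}, and if β is empty or nullable also add FOLLOW(N). Iterate to a fixed point.

In T → X P e: X is followed by P e, add FIRST(P e) \ {ε} = { 'e', 'id' }
In L → X * T: X is followed by '*' T, add FIRST('*' T) \ {ε} = { '*' }

Taking the union: FOLLOW(X) = { '*', 'e', 'id' }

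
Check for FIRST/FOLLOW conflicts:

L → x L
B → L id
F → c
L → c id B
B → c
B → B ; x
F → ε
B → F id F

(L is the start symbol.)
A FIRST/FOLLOW conflict occurs when a non-terminal N has a nullable alternative N → β (β ⇒* ε) and another alternative N → α with FIRST(α) ∩ FOLLOW(N) ≠ ∅: on such a lookahead the parser cannot decide between expanding α and letting N vanish via β.

Nullable non-terminals: F.

F: nullable alternative(s) F → ε; FOLLOW(F) = { $, ';', 'id' }
  F → c: FIRST \ {ε} = { 'c' } — disjoint from FOLLOW(F)
  F → ε: FIRST \ {ε} = { } — this is the only nullable alternative, skip

B, L have no nullable alternative, so no FIRST/FOLLOW check is needed there.

No FIRST/FOLLOW conflicts found.

Answer: No FIRST/FOLLOW conflicts.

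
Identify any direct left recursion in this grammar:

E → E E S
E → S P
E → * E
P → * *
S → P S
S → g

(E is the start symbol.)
Yes, E is left-recursive

E → E E S: LEFT RECURSIVE (starts with E)
E → S P: starts with S
E → * E: starts with '*'
P → * *: starts with '*'
S → P S: starts with P
S → g: starts with g

The grammar has direct left recursion on: E.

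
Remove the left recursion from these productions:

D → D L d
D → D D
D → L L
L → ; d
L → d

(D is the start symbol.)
D is directly left-recursive. The standard transformation for
  A → A α₁ | ... | A α_m | β₁ | ... | β_n
is
  A  → β₁ A' | ... | β_n A'
  A' → α₁ A' | ... | α_m A' | ε

D → L L becomes D → L L D'
D → D L d becomes D' → L d D'
D → D D becomes D' → D D'
Add D' → ε

Productions for other non-terminals are unchanged:
  L → ; d
  L → d

Resulting grammar:
D → L L D'
D' → L d D'
D' → D D'
D' → ε
L → ; d
L → d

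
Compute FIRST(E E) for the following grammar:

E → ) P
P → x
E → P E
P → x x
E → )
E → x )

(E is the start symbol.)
{ ')', 'x' }

FIRST sets of the non-terminals involved (from the grammar, by fixed-point iteration):
  FIRST(E) = { ')', 'x' }

To compute FIRST(E E), process the symbols left to right:
Symbol E is a non-terminal. Add FIRST(E) \ {ε} = { ')', 'x' }
E is not nullable (ε ∉ FIRST(E)), so stop here.
FIRST(E E) = { ')', 'x' }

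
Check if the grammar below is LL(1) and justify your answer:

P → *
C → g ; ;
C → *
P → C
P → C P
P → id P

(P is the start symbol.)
Relevant sets:
  FIRST(C) = { '*', 'g' }

For P:
  PREDICT(P → '*') = { '*' }
  PREDICT(P → C) = { '*', 'g' }
  PREDICT(P → C P) = { '*', 'g' }
  PREDICT(P → id P) = { 'id' }
For C:
  PREDICT(C → g ';' ';') = { 'g' }
  PREDICT(C → '*') = { '*' }

Conflict found: Predict set conflict for P: { '*' }
The grammar is NOT LL(1).

Answer: No. Predict set conflict for P: { '*' }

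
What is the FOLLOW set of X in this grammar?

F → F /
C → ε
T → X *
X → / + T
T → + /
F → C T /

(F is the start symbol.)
To compute FOLLOW(X), find every occurrence of X on a right-hand side N → α X β: add FIRST(β) \ {ε}, and if β is empty or nullable also add FOLLOW(N). Iterate to a fixed point.

In T → X *: X is followed by '*', add FIRST('*') \ {ε} = { '*' }

Taking the union: FOLLOW(X) = { '*' }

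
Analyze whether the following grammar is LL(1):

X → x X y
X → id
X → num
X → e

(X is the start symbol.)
A grammar is LL(1) if for each non-terminal N with multiple productions, the predict sets of those productions are pairwise disjoint, where PREDICT(N → α) = (FIRST(α) \ {ε}) ∪ (FOLLOW(N) if α ⇒* ε).

For X:
  PREDICT(X → x X y) = { 'x' }
  PREDICT(X → id) = { 'id' }
  PREDICT(X → num) = { 'num' }
  PREDICT(X → e) = { 'e' }

All predict sets are disjoint. The grammar IS LL(1).

Answer: Yes, the grammar is LL(1).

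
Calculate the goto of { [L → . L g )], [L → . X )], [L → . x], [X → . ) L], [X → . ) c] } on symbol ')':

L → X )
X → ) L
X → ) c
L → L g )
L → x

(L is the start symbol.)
{ [L → . L g )], [L → . X )], [L → . x], [X → ) . L], [X → ) . c], [X → . ) L], [X → . ) c] }

GOTO(I, ')') = CLOSURE({ [A → αX.β] : [A → α.Xβ] ∈ I, X = ')' })

Items with dot before ')', with the dot advanced:
  [X → . ) L] → [X → ) . L]
  [X → . ) c] → [X → ) . c]
Closure of the advanced items:
  [X → ) . L] has the dot before L: add [L → . X )], [L → . L g )], [L → . x]
  [L → . X )] has the dot before X: add [X → . ) L], [X → . ) c]

GOTO = { [L → . L g )], [L → . X )], [L → . x], [X → ) . L], [X → ) . c], [X → . ) L], [X → . ) c] }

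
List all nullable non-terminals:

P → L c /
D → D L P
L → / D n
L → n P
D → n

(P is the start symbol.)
There are no ε-productions, so no non-terminal can derive ε.
No non-terminals are nullable.

Answer: None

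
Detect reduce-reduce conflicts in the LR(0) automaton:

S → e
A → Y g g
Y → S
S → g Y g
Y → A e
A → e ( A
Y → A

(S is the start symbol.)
Yes — I9: [A → e ( A .] vs [Y → A .]

Augment with S' → S and build the canonical LR(0) collection (I0 = CLOSURE({[S' → . S]}), then GOTO on every symbol after a dot until no new states appear). It has 15 states:
  I0: { [S → . e], [S → . g Y g], [S' → . S] }  — shift
  I1: { [S' → S .] }  — accept
  I2: { [S → e .] }  — reduce
  I3: { [A → . Y g g], [A → . e ( A], [S → . e], [S → . g Y g], [S → g . Y g], [Y → . A e], [Y → . A], [Y → . S] }  — shift
  I4: { [Y → A . e], [Y → A .] }  — shift, reduce
  I5: { [Y → S .] }  — reduce
  I6: { [A → Y . g g], [S → g Y . g] }  — shift
  I7: { [A → e . ( A], [S → e .] }  — shift, reduce
  I8: { [A → . Y g g], [A → . e ( A], [A → e ( . A], [S → . e], [S → . g Y g], [Y → . A e], [Y → . A], [Y → . S] }  — shift
  I9: { [A → e ( A .], [Y → A . e], [Y → A .] }  — shift, 2 reduces
  I10: { [A → Y . g g] }  — shift
  I11: { [A → Y g . g] }  — shift
  I12: { [A → Y g g .] }  — reduce
  I13: { [Y → A e .] }  — reduce
  I14: { [A → Y g . g], [S → g Y g .] }  — shift, reduce

I9 contains complete items [A → e ( A .], [Y → A .] — reduce-reduce conflict.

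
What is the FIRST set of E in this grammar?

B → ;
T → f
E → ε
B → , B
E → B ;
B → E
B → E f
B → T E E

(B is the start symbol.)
FIRST sets of the other non-terminals involved (by the same procedure, iterated to a fixed point):
  FIRST(B) = { ',', ';', 'f', ε }

From E → ε:
  - ε-production, so ε ∈ FIRST(E)
From E → B ;:
  - B is a non-terminal: add FIRST(B) \ {ε} = { ',', ';', 'f' }
    B is nullable, so continue to the next symbol
  - ';' is a terminal: add ';' and stop

Collecting: FIRST(E) = { ',', ';', 'f', ε }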